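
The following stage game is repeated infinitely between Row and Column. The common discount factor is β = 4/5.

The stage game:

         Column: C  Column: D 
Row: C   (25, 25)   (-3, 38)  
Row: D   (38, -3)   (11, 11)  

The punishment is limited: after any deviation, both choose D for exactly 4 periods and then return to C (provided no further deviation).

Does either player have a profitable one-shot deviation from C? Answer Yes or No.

No

Comparing payoff streams over the 5 periods until play realigns: cooperate → 25(1+β+…+β^4); deviate → 38 + 11(β+…+β^4).
Cooperation is sustained iff (25−11)(β+…+β^4) ≥ 38−25.
β+…+β^4 = 4/5·(1−(4/5)^4)/(1−4/5) = 2.3616, and (38−25)/(25−11) = 0.9286.
2.3616 ≥ 0.9286, so cooperation is sustainable.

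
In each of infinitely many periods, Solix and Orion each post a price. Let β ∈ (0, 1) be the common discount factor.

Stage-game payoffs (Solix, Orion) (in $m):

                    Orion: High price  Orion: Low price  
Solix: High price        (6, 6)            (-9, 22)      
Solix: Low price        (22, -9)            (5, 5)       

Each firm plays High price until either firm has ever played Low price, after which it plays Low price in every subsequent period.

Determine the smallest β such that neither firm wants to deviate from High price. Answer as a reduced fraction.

16/17

Under grim trigger the critical discount factor is (T−C)/(T−P) with T = 22, C = 6, P = 5.
β* = (22−6)/(22−5) = 16/17.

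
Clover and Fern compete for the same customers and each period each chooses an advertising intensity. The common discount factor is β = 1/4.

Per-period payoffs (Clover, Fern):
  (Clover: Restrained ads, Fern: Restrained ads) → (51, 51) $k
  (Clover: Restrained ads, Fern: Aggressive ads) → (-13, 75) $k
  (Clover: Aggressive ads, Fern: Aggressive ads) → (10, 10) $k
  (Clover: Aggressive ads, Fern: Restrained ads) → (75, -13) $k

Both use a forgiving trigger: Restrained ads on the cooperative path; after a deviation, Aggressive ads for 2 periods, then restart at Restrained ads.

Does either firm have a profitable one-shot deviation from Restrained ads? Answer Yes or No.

Yes

A one-shot deviation gives 75 now, then 10 for 2 periods, then back to 51.
Gain from deviating: (75−51) today; loss: (51−10) in each of the next 2 periods.
No-deviation condition: (51−10)(β+…+β^2) ≥ 75−51, i.e. β+…+β^2 ≥ 24/41.
At β = 1/4: β+…+β^2 = 0.3125 < 0.5854.
So cooperation is not sustainable.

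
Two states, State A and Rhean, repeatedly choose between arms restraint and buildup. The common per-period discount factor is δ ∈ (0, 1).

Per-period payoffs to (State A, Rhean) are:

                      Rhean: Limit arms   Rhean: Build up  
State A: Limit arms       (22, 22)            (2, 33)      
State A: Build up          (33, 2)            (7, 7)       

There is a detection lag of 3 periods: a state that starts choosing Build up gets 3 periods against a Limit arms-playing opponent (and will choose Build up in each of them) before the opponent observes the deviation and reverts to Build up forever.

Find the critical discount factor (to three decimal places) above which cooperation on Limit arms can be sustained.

0.751

A deviator earns 33 for 3 periods, then 7 forever; cooperating earns 22 forever. Multiplying the IC by (1−δ):
22 ≥ 33(1−δ^3) + 7δ^3, so 26·δ^3 ≥ 11 and δ^3 ≥ 11/26.
δ ≥ (11/26)^(1/3) ≈ 0.751.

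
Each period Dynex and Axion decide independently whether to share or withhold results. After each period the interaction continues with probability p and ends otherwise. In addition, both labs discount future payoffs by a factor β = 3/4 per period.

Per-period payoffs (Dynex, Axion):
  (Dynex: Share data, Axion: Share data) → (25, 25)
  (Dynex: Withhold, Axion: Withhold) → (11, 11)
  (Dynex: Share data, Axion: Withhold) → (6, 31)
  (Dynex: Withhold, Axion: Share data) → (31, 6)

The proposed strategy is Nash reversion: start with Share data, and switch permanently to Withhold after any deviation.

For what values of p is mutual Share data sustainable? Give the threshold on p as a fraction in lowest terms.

With continuation probability p and discount β, the effective per-period discount factor is βp.
Grim-trigger IC: βp ≥ (31−25)/(31−11) = 3/10.
So p ≥ (3/10)/(3/4) = 2/5.

2/5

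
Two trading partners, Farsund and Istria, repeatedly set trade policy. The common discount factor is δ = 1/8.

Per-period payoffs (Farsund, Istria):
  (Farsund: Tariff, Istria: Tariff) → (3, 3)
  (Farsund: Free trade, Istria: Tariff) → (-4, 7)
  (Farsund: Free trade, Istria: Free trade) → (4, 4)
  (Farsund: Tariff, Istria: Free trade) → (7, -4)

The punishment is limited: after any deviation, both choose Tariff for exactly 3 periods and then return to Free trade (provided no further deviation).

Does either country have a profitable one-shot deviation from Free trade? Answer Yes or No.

IC: δ+…+δ^3 ≥ (7−4)/(4−3) = 3.
At δ = 1/8: partial sum = 0.1426 < 3.0000. Cooperation not sustainable.

Yes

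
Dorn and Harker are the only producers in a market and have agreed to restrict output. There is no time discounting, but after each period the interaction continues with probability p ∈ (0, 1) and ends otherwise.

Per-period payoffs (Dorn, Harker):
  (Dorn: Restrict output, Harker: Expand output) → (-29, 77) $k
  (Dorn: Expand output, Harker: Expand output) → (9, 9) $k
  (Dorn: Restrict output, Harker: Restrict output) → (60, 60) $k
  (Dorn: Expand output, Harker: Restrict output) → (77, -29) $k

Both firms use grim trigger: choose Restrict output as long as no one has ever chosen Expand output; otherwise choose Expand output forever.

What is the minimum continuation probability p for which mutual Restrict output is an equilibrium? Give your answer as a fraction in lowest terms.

With no time discounting, the continuation probability p plays the role of the discount factor.
Grim-trigger IC: 60/(1−p) ≥ 77 + 9p/(1−p) ⇒ p ≥ (77−60)/(77−9) = 1/4.

1/4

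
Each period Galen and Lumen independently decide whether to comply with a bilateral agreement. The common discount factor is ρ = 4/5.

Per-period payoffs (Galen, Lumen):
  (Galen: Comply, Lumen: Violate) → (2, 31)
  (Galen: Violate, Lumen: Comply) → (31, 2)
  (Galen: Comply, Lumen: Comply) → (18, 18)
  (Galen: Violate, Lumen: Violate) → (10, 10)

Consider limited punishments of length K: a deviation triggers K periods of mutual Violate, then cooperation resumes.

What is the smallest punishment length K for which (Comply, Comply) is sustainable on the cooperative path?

3

No profitable deviation requires (18−10)(ρ+…+ρ^K) ≥ 31−18, i.e. ρ+…+ρ^K ≥ 13/8 ≈ 1.6250.
With ρ = 4/5, the partial sums are K=1: 0.8000, K=2: 1.4400, K=3: 1.9520.
K = 3 is the first length at which the sum reaches 1.6250.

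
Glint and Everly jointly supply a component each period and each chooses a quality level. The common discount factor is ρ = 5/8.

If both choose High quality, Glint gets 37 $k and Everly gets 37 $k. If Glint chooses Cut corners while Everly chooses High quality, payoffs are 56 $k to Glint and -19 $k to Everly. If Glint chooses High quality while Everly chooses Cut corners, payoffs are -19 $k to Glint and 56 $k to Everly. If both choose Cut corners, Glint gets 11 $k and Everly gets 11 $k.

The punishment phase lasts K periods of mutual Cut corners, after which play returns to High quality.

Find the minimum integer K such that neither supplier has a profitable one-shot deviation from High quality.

IC: ρ(1−ρ^K)/(1−ρ) ≥ (56−37)/(37−11) = 19/26.
With ρ = 5/8: need 1 − ρ^K ≥ 19/26·(1−5/8)/(5/8), i.e. ρ^K ≤ 0.5615.
Since (5/8)^1 = 0.6250 and (5/8)^2 = 0.3906, the smallest such K is 2.

2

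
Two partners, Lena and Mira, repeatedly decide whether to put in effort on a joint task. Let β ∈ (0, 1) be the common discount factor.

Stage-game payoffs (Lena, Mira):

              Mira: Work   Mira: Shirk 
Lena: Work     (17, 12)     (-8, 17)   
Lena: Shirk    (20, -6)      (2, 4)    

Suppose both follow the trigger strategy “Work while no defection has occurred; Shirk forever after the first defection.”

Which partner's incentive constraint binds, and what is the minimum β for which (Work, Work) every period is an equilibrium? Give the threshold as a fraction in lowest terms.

For Lena: deviation gain 20−17 = 3, per-period punishment loss 17−2 = 15. IC gives β ≥ 3/18 = 1/6.
For Mira: gain 5, loss 8 per period, so β ≥ 5/13.
The tighter constraint is Mira's, so cooperation needs β ≥ 5/13.

Mira; β ≥ 5/13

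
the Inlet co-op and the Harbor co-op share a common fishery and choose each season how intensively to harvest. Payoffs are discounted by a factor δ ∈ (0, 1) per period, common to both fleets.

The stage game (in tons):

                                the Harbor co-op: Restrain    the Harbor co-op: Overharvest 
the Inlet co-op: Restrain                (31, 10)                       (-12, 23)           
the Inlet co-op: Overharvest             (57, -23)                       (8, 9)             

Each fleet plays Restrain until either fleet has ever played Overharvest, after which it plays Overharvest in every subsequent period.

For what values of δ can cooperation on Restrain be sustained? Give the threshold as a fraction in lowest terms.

For the Inlet co-op: deviation gain 57−31 = 26, per-period punishment loss 31−8 = 23. IC gives δ ≥ 26/49.
For the Harbor co-op: gain 13, loss 1 per period, so δ ≥ 13/14.
The tighter constraint is the Harbor co-op's, so cooperation needs δ ≥ 13/14.

13/14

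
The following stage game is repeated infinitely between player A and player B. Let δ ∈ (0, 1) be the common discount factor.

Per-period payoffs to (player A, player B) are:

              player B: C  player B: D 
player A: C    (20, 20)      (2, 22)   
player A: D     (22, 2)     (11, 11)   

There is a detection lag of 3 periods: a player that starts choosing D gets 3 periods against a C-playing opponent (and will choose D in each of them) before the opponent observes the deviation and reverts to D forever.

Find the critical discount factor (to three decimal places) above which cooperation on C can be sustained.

A deviator earns 22 for 3 periods, then 11 forever; cooperating earns 20 forever. Multiplying the IC by (1−δ):
20 ≥ 22(1−δ^3) + 11δ^3, so 11·δ^3 ≥ 2 and δ^3 ≥ 2/11.
δ ≥ (2/11)^(1/3) ≈ 0.567.

0.567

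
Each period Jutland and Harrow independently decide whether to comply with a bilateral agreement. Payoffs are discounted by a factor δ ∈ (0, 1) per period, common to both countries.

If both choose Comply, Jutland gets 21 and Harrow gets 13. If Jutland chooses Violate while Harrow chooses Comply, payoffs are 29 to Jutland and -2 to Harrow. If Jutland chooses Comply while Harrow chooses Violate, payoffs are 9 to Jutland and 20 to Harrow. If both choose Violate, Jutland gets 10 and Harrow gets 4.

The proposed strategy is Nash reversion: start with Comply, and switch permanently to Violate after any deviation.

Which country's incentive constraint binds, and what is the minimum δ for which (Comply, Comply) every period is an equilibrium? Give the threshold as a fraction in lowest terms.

Jutland: cooperation gives 21 each period; deviation gives 29 once then 10 forever.
  21/(1−δ) ≥ 29 + 10δ/(1−δ) ⇒ δ ≥ 8/19.
Harrow: cooperation gives 13 each period; deviation gives 20 once then 4 forever.
  δ ≥ 7/16.
Both must hold, so the binding constraint is Harrow's: δ ≥ 7/16.

Harrow; δ ≥ 7/16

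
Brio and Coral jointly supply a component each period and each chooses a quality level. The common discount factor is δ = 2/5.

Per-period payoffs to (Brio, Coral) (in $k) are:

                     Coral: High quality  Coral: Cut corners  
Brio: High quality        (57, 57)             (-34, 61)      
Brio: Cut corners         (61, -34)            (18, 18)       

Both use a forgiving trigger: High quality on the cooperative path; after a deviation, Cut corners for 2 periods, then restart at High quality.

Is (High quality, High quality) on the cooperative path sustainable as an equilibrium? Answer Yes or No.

Yes

A one-shot deviation gives 61 now, then 18 for 2 periods, then back to 57.
Gain from deviating: (61−57) today; loss: (57−18) in each of the next 2 periods.
No-deviation condition: (57−18)(δ+…+δ^2) ≥ 61−57, i.e. δ+…+δ^2 ≥ 4/39.
At δ = 2/5: δ+…+δ^2 = 0.5600 ≥ 0.1026.
So cooperation is sustainable.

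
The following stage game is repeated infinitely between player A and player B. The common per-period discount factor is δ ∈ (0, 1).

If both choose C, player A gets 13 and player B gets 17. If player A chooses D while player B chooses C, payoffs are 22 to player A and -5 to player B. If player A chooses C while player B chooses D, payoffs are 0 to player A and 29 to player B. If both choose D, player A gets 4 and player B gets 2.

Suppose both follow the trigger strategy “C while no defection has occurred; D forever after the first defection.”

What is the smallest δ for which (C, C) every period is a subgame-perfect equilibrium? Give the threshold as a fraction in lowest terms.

player A: cooperation gives 13 each period; deviation gives 22 once then 4 forever.
  13/(1−δ) ≥ 22 + 4δ/(1−δ) ⇒ δ ≥ 9/18 = 1/2.
player B: cooperation gives 17 each period; deviation gives 29 once then 2 forever.
  δ ≥ 12/27 = 4/9.
Both must hold, so the binding constraint is player A's: δ ≥ 1/2.

1/2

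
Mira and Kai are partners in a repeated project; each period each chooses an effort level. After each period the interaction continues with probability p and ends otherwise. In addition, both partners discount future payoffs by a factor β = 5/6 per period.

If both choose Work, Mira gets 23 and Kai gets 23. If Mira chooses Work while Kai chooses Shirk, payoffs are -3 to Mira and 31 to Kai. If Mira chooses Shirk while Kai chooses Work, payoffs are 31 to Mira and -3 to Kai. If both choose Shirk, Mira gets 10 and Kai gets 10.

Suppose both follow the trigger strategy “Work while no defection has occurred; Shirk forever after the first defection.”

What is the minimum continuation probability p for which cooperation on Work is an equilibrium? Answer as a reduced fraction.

16/35

Expected continuation weight on next period's payoff is β·p = 5/6·p, which plays the role of the discount factor.
Cooperation requires 5/6·p ≥ (31−23)/(31−10) = 8/21, hence p ≥ 16/35.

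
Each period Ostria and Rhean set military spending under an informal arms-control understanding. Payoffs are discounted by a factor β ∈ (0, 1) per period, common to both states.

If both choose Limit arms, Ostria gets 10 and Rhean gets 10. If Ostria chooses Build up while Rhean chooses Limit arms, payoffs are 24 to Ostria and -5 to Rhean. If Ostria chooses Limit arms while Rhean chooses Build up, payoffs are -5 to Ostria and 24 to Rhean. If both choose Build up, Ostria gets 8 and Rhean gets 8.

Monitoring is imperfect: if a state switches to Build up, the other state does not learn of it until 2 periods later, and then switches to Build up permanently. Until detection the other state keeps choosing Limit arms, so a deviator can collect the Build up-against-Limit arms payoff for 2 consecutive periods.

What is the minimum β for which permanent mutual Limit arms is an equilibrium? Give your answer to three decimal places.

0.935

The best deviation is to choose Build up for all 2 undetected periods, earning 24 each, then 8 forever once detected.
Deviation value: 24(1−β^2)/(1−β) + 8β^2/(1−β); cooperation value: 10/(1−β).
IC: 10 ≥ 24(1−β^2) + 8β^2 = 24 − 16β^2.
So β^2 ≥ 14/16 = 7/8, giving β ≥ (7/8)^(1/2) ≈ 0.935.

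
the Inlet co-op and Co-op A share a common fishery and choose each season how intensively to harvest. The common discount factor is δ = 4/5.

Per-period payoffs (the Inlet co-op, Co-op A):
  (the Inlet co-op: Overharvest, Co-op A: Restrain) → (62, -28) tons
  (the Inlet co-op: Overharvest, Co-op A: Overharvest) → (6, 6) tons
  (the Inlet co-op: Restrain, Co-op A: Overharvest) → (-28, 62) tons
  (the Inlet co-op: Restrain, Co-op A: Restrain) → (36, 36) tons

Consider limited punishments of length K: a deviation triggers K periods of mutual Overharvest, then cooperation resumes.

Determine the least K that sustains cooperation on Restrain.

No profitable deviation requires (36−6)(δ+…+δ^K) ≥ 62−36, i.e. δ+…+δ^K ≥ 13/15 ≈ 0.8667.
With δ = 4/5, the partial sums are K=1: 0.8000, K=2: 1.4400.
K = 2 is the first length at which the sum reaches 0.8667.

2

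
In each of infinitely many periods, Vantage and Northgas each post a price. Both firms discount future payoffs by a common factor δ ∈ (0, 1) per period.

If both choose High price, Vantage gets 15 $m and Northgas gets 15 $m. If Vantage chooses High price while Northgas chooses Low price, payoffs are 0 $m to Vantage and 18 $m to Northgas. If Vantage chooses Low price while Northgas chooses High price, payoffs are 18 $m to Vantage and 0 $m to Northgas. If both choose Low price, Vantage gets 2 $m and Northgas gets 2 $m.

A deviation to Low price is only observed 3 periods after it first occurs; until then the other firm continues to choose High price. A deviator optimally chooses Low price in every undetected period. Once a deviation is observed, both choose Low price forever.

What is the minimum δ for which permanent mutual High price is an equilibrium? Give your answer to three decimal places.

0.572

Deviating for the 3 undetected periods gains 18−15 = 3 per period over cooperation, then loses 15−2 = 13 per period forever once punishment starts.
Gain: 3(1 + δ + … + δ^2); loss: 13·δ^3/(1−δ).
No profitable deviation ⇔ 3(1−δ^3) ≤ 13·δ^3, i.e. δ^3 ≥ 3/(3+13) = 3/16.
Hence δ ≥ (3/16)^(1/3) ≈ 0.572.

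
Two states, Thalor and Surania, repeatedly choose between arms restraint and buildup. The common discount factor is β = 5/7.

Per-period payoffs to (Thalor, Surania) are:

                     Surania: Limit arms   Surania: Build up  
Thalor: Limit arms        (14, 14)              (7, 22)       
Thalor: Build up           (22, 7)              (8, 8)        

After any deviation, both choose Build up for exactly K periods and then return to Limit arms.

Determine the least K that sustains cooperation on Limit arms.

3

No profitable deviation requires (14−8)(β+…+β^K) ≥ 22−14, i.e. β+…+β^K ≥ 4/3 ≈ 1.3333.
With β = 5/7, the partial sums are K=1: 0.7143, K=2: 1.2245, K=3: 1.5889.
K = 3 is the first length at which the sum reaches 1.3333.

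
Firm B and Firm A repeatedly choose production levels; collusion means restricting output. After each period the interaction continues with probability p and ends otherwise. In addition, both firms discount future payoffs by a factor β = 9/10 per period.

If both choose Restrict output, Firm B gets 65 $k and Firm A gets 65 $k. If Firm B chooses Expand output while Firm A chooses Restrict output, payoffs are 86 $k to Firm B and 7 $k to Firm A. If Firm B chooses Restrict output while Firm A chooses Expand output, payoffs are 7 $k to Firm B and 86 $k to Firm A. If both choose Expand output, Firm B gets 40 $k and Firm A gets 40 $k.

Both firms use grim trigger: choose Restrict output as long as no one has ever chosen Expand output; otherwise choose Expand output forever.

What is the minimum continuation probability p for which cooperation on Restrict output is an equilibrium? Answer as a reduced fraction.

Expected continuation weight on next period's payoff is β·p = 9/10·p, which plays the role of the discount factor.
Cooperation requires 9/10·p ≥ (86−65)/(86−40) = 21/46, hence p ≥ 35/69.

35/69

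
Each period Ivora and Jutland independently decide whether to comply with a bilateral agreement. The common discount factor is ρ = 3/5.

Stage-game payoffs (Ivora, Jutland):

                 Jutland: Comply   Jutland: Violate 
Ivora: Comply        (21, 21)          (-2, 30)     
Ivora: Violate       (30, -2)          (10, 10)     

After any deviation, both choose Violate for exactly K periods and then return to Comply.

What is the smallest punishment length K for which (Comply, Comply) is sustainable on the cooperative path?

No profitable deviation requires (21−10)(ρ+…+ρ^K) ≥ 30−21, i.e. ρ+…+ρ^K ≥ 9/11 ≈ 0.8182.
With ρ = 3/5, the partial sums are K=1: 0.6000, K=2: 0.9600.
K = 2 is the first length at which the sum reaches 0.8182.

2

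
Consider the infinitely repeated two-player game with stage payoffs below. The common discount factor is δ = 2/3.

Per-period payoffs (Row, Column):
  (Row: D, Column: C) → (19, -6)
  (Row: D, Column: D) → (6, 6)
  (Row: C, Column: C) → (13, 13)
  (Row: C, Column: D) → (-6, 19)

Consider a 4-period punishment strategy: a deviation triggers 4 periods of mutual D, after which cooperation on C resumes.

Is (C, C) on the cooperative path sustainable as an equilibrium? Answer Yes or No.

Comparing payoff streams over the 5 periods until play realigns: cooperate → 13(1+δ+…+δ^4); deviate → 19 + 6(δ+…+δ^4).
Cooperation is sustained iff (13−6)(δ+…+δ^4) ≥ 19−13.
δ+…+δ^4 = 2/3·(1−(2/3)^4)/(1−2/3) = 1.6049, and (19−13)/(13−6) = 0.8571.
1.6049 ≥ 0.8571, so cooperation is sustainable.

Yes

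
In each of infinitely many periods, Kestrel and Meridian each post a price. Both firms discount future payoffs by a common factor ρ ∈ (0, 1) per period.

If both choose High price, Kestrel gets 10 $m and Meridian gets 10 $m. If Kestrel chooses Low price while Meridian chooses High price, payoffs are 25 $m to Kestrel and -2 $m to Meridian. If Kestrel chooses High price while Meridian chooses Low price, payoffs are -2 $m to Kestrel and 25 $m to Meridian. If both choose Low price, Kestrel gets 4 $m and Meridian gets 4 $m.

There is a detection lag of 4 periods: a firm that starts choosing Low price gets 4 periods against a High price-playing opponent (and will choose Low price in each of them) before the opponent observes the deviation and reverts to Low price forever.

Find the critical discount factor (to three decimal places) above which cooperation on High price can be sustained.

The best deviation is to choose Low price for all 4 undetected periods, earning 25 each, then 4 forever once detected.
Deviation value: 25(1−ρ^4)/(1−ρ) + 4ρ^4/(1−ρ); cooperation value: 10/(1−ρ).
IC: 10 ≥ 25(1−ρ^4) + 4ρ^4 = 25 − 21ρ^4.
So ρ^4 ≥ 15/21 = 5/7, giving ρ ≥ (5/7)^(1/4) ≈ 0.919.

0.919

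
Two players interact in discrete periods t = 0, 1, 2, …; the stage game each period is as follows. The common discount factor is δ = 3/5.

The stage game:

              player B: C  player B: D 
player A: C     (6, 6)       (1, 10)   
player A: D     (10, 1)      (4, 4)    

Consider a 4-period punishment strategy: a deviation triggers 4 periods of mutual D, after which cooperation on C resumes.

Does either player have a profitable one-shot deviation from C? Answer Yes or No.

Yes

Comparing payoff streams over the 5 periods until play realigns: cooperate → 6(1+δ+…+δ^4); deviate → 10 + 4(δ+…+δ^4).
Cooperation is sustained iff (6−4)(δ+…+δ^4) ≥ 10−6.
δ+…+δ^4 = 3/5·(1−(3/5)^4)/(1−3/5) = 1.3056, and (10−6)/(6−4) = 2.0000.
1.3056 < 2.0000, so cooperation is not sustainable.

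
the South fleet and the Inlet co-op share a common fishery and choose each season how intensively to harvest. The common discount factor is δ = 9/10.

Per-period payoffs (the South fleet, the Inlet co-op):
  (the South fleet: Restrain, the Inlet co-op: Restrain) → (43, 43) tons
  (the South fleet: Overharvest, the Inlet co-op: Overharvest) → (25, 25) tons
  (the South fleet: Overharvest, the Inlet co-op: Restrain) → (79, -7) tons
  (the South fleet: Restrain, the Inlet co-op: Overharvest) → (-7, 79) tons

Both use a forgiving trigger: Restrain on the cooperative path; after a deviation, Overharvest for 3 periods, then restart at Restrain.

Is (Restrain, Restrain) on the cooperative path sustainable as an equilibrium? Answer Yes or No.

IC: δ+…+δ^3 ≥ (79−43)/(43−25) = 2.
At δ = 9/10: partial sum = 2.4390 ≥ 2.0000. Cooperation sustainable.

Yes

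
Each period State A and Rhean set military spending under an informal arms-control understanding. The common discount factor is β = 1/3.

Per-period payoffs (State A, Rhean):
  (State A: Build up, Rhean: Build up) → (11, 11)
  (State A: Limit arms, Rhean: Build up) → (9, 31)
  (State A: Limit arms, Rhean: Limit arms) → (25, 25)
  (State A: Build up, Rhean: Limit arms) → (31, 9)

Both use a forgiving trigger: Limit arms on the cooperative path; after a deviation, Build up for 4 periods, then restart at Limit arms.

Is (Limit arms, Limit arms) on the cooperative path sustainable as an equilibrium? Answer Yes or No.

A one-shot deviation gives 31 now, then 11 for 4 periods, then back to 25.
Gain from deviating: (31−25) today; loss: (25−11) in each of the next 4 periods.
No-deviation condition: (25−11)(β+…+β^4) ≥ 31−25, i.e. β+…+β^4 ≥ 3/7.
At β = 1/3: β+…+β^4 = 0.4938 ≥ 0.4286.
So cooperation is sustainable.

Yes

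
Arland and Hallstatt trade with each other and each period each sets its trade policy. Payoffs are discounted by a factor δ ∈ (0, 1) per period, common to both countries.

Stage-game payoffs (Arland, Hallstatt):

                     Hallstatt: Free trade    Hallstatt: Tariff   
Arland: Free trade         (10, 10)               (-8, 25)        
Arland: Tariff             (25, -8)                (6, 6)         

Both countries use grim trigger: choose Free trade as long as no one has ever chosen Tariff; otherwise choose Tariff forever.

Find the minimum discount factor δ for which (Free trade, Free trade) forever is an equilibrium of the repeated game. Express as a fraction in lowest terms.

Under grim trigger the critical discount factor is (T−C)/(T−P) with T = 25, C = 10, P = 6.
δ* = (25−10)/(25−6) = 15/19.

15/19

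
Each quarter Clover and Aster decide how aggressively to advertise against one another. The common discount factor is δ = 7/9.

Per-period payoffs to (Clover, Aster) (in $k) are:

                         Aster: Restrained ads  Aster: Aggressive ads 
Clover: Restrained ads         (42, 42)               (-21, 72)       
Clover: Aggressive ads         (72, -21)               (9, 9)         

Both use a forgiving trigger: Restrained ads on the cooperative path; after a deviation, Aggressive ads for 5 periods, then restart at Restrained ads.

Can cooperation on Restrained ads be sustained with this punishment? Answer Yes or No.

Yes

Comparing payoff streams over the 6 periods until play realigns: cooperate → 42(1+δ+…+δ^5); deviate → 72 + 9(δ+…+δ^5).
Cooperation is sustained iff (42−9)(δ+…+δ^5) ≥ 72−42.
δ+…+δ^5 = 7/9·(1−(7/9)^5)/(1−7/9) = 2.5038, and (72−42)/(42−9) = 0.9091.
2.5038 ≥ 0.9091, so cooperation is sustainable.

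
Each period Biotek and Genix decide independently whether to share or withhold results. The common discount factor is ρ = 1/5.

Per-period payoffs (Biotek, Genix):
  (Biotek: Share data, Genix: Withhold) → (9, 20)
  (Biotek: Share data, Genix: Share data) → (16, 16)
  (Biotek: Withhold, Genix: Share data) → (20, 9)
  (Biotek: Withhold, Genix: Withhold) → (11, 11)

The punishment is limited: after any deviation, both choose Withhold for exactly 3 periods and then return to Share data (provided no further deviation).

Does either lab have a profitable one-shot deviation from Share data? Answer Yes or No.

IC: ρ+…+ρ^3 ≥ (20−16)/(16−11) = 4/5.
At ρ = 1/5: partial sum = 0.2480 < 0.8000. Cooperation not sustainable.

Yes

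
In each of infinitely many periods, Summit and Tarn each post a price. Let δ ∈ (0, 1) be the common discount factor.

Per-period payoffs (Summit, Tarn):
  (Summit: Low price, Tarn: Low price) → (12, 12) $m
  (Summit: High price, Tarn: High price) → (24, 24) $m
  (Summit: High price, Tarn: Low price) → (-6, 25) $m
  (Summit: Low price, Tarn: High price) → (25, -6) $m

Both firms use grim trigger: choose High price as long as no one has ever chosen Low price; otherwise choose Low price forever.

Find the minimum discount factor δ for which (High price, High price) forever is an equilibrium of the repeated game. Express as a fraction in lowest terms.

Cooperation forever yields 24 each period: 24/(1−δ).
Deviating yields 25 once, then 12 forever: 25 + 12δ/(1−δ).
No profitable deviation requires 24/(1−δ) ≥ 25 + 12δ/(1−δ).
Multiplying by (1−δ): 24 ≥ 25(1−δ) + 12δ = 25 − 13δ.
So 13δ ≥ 1, i.e. δ ≥ 1/13.

1/13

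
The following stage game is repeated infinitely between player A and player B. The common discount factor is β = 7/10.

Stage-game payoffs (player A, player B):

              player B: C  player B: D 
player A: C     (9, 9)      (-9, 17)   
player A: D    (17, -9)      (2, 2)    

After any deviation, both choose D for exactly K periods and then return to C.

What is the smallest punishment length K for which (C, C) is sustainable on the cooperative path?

2

Need Σ_{k=1}^{K} β^k ≥ (17−9)/(9−2) = 1.1429 at β = 7/10.
At K = 1 the sum is 0.7000 < 1.1429; at K = 2 it is 1.1900 ≥ 1.1429.
So the minimum punishment length is K = 2.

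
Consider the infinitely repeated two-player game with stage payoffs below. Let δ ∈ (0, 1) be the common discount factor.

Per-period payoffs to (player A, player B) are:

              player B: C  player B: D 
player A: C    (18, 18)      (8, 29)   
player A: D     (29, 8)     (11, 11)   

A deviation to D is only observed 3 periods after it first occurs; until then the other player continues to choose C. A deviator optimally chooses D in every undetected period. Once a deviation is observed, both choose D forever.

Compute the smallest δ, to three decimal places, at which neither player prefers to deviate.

A deviator earns 29 for 3 periods, then 11 forever; cooperating earns 18 forever. Multiplying the IC by (1−δ):
18 ≥ 29(1−δ^3) + 11δ^3, so 18·δ^3 ≥ 11 and δ^3 ≥ 11/18.
δ ≥ (11/18)^(1/3) ≈ 0.849.

0.849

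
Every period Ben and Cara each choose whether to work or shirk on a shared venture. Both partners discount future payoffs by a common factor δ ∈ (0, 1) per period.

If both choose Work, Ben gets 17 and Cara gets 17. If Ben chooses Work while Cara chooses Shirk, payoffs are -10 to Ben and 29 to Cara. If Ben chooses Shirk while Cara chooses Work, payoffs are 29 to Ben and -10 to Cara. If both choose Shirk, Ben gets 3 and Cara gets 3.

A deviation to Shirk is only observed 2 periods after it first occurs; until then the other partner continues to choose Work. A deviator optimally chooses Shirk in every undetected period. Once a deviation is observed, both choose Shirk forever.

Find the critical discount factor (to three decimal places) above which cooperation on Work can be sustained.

A deviator earns 29 for 2 periods, then 3 forever; cooperating earns 17 forever. Multiplying the IC by (1−δ):
17 ≥ 29(1−δ^2) + 3δ^2, so 26·δ^2 ≥ 12 and δ^2 ≥ 6/13.
δ ≥ (6/13)^(1/2) ≈ 0.679.

0.679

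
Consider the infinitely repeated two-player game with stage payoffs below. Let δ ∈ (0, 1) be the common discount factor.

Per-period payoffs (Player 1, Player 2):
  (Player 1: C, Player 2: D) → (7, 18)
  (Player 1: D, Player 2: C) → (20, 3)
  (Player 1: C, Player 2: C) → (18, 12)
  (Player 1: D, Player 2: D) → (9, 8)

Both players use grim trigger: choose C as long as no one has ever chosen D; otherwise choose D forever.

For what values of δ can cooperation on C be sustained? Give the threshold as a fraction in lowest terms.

For Player 1: deviation gain 20−18 = 2, per-period punishment loss 18−9 = 9. IC gives δ ≥ 2/11.
For Player 2: gain 6, loss 4 per period, so δ ≥ 6/10 = 3/5.
The tighter constraint is Player 2's, so cooperation needs δ ≥ 3/5.

3/5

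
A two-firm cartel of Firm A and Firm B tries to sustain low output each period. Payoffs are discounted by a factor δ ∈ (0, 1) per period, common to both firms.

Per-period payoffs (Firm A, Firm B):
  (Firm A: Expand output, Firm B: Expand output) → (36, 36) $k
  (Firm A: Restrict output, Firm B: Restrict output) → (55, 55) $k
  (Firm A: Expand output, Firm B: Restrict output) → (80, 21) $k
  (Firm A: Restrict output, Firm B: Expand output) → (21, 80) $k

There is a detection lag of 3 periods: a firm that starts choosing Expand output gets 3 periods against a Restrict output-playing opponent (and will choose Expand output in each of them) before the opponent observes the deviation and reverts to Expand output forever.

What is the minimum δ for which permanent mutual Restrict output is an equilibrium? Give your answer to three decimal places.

0.828

A deviator earns 80 for 3 periods, then 36 forever; cooperating earns 55 forever. Multiplying the IC by (1−δ):
55 ≥ 80(1−δ^3) + 36δ^3, so 44·δ^3 ≥ 25 and δ^3 ≥ 25/44.
δ ≥ (25/44)^(1/3) ≈ 0.828.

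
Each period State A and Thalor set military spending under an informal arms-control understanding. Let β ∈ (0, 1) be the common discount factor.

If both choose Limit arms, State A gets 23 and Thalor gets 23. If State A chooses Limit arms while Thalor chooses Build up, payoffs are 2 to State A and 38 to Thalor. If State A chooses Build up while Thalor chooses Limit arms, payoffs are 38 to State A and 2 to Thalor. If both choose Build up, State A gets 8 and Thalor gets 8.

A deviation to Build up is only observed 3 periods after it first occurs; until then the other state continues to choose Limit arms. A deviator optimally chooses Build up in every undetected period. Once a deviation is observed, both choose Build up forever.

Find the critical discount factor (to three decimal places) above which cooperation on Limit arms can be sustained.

The best deviation is to choose Build up for all 3 undetected periods, earning 38 each, then 8 forever once detected.
Deviation value: 38(1−β^3)/(1−β) + 8β^3/(1−β); cooperation value: 23/(1−β).
IC: 23 ≥ 38(1−β^3) + 8β^3 = 38 − 30β^3.
So β^3 ≥ 15/30 = 1/2, giving β ≥ (1/2)^(1/3) ≈ 0.794.

0.794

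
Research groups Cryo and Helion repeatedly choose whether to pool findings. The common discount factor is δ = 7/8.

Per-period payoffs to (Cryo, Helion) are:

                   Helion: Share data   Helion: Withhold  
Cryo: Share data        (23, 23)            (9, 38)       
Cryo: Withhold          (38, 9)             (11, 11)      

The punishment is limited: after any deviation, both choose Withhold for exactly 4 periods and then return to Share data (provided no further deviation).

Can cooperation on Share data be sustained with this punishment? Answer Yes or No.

Yes

Comparing payoff streams over the 5 periods until play realigns: cooperate → 23(1+δ+…+δ^4); deviate → 38 + 11(δ+…+δ^4).
Cooperation is sustained iff (23−11)(δ+…+δ^4) ≥ 38−23.
δ+…+δ^4 = 7/8·(1−(7/8)^4)/(1−7/8) = 2.8967, and (38−23)/(23−11) = 1.2500.
2.8967 ≥ 1.2500, so cooperation is sustainable.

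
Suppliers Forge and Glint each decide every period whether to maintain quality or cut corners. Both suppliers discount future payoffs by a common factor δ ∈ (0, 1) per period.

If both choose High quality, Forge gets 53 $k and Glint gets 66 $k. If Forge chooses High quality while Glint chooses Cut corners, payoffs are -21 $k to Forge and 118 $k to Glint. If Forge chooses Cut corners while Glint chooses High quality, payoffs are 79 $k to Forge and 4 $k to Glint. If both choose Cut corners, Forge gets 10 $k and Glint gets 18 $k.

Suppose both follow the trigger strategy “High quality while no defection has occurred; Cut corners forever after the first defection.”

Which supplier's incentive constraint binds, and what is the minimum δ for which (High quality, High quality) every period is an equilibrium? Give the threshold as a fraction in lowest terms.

Forge's threshold: (79−53)/(79−10) = 26/69.
Glint's threshold: (118−66)/(118−18) = 13/25.
26/69 < 13/25, so Glint binds and δ* = 13/25.

Glint; δ ≥ 13/25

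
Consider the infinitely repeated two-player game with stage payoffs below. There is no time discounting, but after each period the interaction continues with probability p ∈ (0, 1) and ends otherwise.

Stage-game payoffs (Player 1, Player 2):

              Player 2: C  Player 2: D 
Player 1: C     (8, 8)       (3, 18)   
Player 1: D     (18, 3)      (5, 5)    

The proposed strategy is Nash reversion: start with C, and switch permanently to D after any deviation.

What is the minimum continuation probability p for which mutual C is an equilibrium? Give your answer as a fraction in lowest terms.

10/13

With no time discounting, the continuation probability p plays the role of the discount factor.
Grim-trigger IC: 8/(1−p) ≥ 18 + 5p/(1−p) ⇒ p ≥ (18−8)/(18−5) = 10/13.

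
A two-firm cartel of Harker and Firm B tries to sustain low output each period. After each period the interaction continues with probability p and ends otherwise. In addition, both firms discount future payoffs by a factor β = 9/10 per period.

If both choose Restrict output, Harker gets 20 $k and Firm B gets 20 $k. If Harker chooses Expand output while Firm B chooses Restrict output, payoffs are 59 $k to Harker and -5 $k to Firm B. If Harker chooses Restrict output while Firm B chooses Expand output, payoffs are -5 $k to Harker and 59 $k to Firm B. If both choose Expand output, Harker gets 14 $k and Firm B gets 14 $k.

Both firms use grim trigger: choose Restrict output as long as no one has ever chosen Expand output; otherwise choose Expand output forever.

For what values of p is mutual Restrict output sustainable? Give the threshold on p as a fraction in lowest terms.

26/27

With continuation probability p and discount β, the effective per-period discount factor is βp.
Grim-trigger IC: βp ≥ (59−20)/(59−14) = 13/15.
So p ≥ (13/15)/(9/10) = 26/27.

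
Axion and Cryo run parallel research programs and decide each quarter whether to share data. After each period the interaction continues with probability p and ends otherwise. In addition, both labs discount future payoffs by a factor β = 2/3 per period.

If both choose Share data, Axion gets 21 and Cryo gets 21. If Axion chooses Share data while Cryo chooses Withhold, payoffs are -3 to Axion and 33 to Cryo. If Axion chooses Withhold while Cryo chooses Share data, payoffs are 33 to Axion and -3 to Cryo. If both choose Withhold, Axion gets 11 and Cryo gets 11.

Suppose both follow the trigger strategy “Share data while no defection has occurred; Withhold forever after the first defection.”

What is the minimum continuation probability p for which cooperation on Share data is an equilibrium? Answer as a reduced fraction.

Expected continuation weight on next period's payoff is β·p = 2/3·p, which plays the role of the discount factor.
Cooperation requires 2/3·p ≥ (33−21)/(33−11) = 6/11, hence p ≥ 9/11.

9/11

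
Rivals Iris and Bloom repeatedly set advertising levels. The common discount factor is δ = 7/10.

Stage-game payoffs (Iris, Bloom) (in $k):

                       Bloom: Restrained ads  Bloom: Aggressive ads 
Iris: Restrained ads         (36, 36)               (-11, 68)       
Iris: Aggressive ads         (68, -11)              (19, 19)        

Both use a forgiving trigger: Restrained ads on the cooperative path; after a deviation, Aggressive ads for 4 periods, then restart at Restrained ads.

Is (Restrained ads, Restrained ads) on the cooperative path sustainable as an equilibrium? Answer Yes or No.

Comparing payoff streams over the 5 periods until play realigns: cooperate → 36(1+δ+…+δ^4); deviate → 68 + 19(δ+…+δ^4).
Cooperation is sustained iff (36−19)(δ+…+δ^4) ≥ 68−36.
δ+…+δ^4 = 7/10·(1−(7/10)^4)/(1−7/10) = 1.7731, and (68−36)/(36−19) = 1.8824.
1.7731 < 1.8824, so cooperation is not sustainable.

No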